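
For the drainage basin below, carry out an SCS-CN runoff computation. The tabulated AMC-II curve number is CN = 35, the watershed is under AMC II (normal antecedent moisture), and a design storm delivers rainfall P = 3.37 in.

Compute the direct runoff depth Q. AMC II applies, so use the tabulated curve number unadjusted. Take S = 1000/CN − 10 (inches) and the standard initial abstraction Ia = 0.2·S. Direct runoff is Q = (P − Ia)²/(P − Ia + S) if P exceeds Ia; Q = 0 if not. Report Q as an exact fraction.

Average conditions: CN = 35 (no AMC adjustment).
Retention S: 1000/CN − 10 with CN=35.000 → S = 130/7 ≈ 18.571 in
Ia = 0.2S: 0.2·18.571 = 3.714 in (exactly 26/7)
P = 3.370 ≤ Ia = 3.714 in: entire storm abstracted, Q = 0.

Q = 0 in ≈ 0.000 in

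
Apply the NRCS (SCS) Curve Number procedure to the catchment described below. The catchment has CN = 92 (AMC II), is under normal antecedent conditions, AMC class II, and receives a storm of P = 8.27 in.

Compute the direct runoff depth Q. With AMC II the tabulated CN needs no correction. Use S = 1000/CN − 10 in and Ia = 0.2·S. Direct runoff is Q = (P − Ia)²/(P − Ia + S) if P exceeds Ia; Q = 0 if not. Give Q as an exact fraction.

Q = 346741641/47428300 in ≈ 7.311 in

Average conditions: CN = 92 (no AMC adjustment).
S = 1000/92 − 10 = 20/23 in ≈ 0.870 in
Ia = 0.2S: 0.2·0.870 = 0.174 in (exactly 4/23)
Since P=8.270 > Ia=0.174: effective rainfall P−Ia = 18621/2300 in
Q = (18621/2300)²/((18621/2300) + 20/23) = (346741641/5290000)/(20621/2300) = 346741641/47428300 in ≈ 7.311 in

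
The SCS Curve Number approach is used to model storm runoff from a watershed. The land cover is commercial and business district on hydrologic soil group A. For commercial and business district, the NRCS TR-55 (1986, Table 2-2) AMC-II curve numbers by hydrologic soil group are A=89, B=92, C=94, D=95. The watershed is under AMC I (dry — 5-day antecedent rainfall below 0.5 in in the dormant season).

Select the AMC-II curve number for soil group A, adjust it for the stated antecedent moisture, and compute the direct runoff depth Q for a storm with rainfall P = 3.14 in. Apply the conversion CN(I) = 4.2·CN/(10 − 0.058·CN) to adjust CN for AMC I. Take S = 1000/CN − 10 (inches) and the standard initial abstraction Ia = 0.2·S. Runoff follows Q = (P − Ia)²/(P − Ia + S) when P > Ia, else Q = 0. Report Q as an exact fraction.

NRCS table: commercial and business district, soil group A → CN(II) = 89
Dry (AMC I): CN(I) = 4.2·89/(10 − 0.058·89) = (1869/5)/(2419/500) = 186900/2419 ≈ 77.263
S = 1000/(186900/2419) − 10 = 5500/1869 in ≈ 2.943 in
Ia = 0.2·(5500/1869) = 1100/1869 in ≈ 0.589 in
Since P=3.140 > Ia=0.589: effective rainfall P−Ia = 238433/93450 in
Q: (238433/93450)² ÷ (513433/93450) = 56850295489/47980313850 in (≈ 1.185 in)

Q = 56850295489/47980313850 in ≈ 1.185 in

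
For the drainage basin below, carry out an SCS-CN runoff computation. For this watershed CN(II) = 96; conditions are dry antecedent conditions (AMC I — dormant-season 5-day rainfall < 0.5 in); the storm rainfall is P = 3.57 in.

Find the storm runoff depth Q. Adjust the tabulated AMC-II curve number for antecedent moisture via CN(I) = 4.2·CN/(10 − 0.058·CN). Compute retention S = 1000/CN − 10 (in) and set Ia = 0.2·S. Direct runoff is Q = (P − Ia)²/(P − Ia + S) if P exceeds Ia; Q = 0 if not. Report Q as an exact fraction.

Q = 451180081/173193300 in ≈ 2.605 in

CN(I) from CN(II)=96: (4.2·96)/(10 − 0.058·96) = 25200/277 ≈ 90.975
S = 1000/(25200/277) − 10 = 125/126 in ≈ 0.992 in
Initial abstraction Ia = S/5 = (125/126)/5 = 25/126 ≈ 0.198 in
Excess rainfall: 3.570 − 0.198 = 3.372 in; P > Ia so Q > 0
Q: (21241/6300)² ÷ (27491/6300) = 451180081/173193300 in (≈ 2.605 in)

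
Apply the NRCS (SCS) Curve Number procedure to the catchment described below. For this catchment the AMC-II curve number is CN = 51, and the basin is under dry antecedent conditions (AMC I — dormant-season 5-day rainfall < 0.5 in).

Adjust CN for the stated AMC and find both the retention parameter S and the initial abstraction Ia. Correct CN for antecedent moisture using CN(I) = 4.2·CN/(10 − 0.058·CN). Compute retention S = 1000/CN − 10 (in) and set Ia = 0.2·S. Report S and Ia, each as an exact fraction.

Dry (AMC I): CN(I) = 4.2·51/(10 − 0.058·51) = (1071/5)/(3521/500) = 15300/503 ≈ 30.417
S = 1000/(15300/503) − 10 = 3500/153 in ≈ 22.876 in
Initial abstraction Ia = S/5 = (3500/153)/5 = 700/153 ≈ 4.575 in

S = 3500/153 in ≈ 22.876 in; Ia = 700/153 in ≈ 4.575 in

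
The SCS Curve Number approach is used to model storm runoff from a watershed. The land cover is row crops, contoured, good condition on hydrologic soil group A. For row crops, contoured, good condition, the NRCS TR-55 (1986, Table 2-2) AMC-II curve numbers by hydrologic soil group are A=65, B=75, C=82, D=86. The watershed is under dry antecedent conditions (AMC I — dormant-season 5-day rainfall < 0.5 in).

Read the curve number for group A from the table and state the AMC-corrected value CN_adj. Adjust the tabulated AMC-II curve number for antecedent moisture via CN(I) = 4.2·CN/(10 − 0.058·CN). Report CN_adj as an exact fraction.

NRCS table: row crops, contoured, good condition, soil group A → CN(II) = 65
CN(I) from CN(II)=65: (4.2·65)/(10 − 0.058·65) = 3900/89 ≈ 43.820

CN_adj = 3900/89 ≈ 43.820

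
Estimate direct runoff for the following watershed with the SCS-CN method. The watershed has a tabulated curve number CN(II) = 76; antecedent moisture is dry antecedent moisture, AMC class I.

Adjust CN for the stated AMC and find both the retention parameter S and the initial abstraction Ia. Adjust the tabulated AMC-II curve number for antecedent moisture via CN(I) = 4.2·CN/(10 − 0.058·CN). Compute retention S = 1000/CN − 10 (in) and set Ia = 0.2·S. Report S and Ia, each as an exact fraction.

Dry (AMC I): CN(I) = 4.2·76/(10 − 0.058·76) = (1596/5)/(699/125) = 13300/233 ≈ 57.082
Retention S: 1000/CN − 10 with CN=57.082 → S = 1000/133 ≈ 7.519 in
Ia = 0.2S: 0.2·7.519 = 1.504 in (exactly 200/133)

S = 1000/133 in ≈ 7.519 in; Ia = 200/133 in ≈ 1.504 in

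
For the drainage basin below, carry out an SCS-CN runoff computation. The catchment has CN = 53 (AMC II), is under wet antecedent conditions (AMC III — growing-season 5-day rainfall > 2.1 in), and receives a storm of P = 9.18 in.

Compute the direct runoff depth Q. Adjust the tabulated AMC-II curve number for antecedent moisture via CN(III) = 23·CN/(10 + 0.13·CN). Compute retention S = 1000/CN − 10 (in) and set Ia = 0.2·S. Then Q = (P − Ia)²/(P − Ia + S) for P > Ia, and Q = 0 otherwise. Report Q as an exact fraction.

Wet (AMC III): CN(III) = 23·53/(10 + 0.13·53) = 1219/(1689/100) = 121900/1689 ≈ 72.173
Max retention: S = 1000/(121900/1689) − 10 = 4700/1219 in (≈ 3.856 in)
Initial abstraction Ia = S/5 = (4700/1219)/5 = 940/1219 ≈ 0.771 in
P − Ia = 9.180 − 0.771 = 512521/60950 ≈ 8.409 in (> 0, runoff occurs)
Runoff Q = (P−Ia)²/(P−Ia+S) = (8.409)²/(8.409+3.856) = 262677775441/45561404950 ≈ 5.765 in

Q = 262677775441/45561404950 in ≈ 5.765 in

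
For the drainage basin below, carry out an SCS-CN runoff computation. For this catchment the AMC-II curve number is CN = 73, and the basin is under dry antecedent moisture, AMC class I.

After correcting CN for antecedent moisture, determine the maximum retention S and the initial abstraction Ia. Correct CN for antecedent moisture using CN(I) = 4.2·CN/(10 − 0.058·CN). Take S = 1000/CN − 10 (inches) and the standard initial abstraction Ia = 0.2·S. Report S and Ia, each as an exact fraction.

S = 4500/511 in ≈ 8.806 in; Ia = 900/511 in ≈ 1.761 in

CN(I) from CN(II)=73: (4.2·73)/(10 − 0.058·73) = 51100/961 ≈ 53.174
Retention S: 1000/CN − 10 with CN=53.174 → S = 4500/511 ≈ 8.806 in
Ia = 0.2S: 0.2·8.806 = 1.761 in (exactly 900/511)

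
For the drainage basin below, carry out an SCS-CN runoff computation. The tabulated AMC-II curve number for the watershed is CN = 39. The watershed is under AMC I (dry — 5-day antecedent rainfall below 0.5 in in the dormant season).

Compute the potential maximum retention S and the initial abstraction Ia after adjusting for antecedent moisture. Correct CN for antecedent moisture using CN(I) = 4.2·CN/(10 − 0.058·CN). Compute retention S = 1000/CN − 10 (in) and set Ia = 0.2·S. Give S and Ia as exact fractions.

CN(I) from CN(II)=39: (4.2·39)/(10 − 0.058·39) = 81900/3869 ≈ 21.168
S = 1000/(81900/3869) − 10 = 30500/819 in ≈ 37.241 in
Initial abstraction Ia = S/5 = (30500/819)/5 = 6100/819 ≈ 7.448 in

S = 30500/819 in ≈ 37.241 in; Ia = 6100/819 in ≈ 7.448 in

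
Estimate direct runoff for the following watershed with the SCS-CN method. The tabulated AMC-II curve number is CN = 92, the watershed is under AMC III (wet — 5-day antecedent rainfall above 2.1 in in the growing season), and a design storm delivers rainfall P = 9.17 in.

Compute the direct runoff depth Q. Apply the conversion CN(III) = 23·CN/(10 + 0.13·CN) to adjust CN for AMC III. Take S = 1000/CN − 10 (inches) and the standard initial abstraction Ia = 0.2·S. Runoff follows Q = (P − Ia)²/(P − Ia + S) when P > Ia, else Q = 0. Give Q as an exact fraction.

Q = 231450474649/26507819700 in ≈ 8.731 in

CN(III) from CN(II)=92: (23·92)/(10 + 0.13·92) = 52900/549 ≈ 96.357
Max retention: S = 1000/(52900/549) − 10 = 200/529 in (≈ 0.378 in)
Ia = 0.2·(200/529) = 40/529 in ≈ 0.076 in
Excess rainfall: 9.170 − 0.076 = 9.094 in; P > Ia so Q > 0
Q = (481093/52900)²/((481093/52900) + 200/529) = (231450474649/2798410000)/(501093/52900) = 231450474649/26507819700 in ≈ 8.731 in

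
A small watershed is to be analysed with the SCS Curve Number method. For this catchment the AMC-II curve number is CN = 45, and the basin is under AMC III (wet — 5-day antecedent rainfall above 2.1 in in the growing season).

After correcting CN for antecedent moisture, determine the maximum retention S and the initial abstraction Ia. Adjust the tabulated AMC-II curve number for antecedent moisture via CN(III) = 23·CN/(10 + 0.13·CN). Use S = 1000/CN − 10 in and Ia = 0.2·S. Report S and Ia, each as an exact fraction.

S = 1100/207 in ≈ 5.314 in; Ia = 220/207 in ≈ 1.063 in

Adjust CN=45 to AMC III: 23·45/(10 + 0.13·45) → 1035 ÷ (317/20) = 20700/317 ≈ 65.300
Max retention: S = 1000/(20700/317) − 10 = 1100/207 in (≈ 5.314 in)
Ia = 0.2S: 0.2·5.314 = 1.063 in (exactly 220/207)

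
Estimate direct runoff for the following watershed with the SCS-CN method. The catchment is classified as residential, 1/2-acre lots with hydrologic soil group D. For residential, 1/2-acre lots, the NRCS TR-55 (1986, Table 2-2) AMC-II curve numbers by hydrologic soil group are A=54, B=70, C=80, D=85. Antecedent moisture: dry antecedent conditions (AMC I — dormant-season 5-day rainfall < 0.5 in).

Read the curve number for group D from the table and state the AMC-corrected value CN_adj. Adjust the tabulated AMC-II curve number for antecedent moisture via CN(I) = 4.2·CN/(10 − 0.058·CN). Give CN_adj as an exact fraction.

CN_adj = 11900/169 ≈ 70.414

NRCS table: residential, 1/2-acre lots, soil group D → CN(II) = 85
Adjust CN=85 to AMC I: 4.2·85/(10 − 0.058·85) → 357 ÷ (507/100) = 11900/169 ≈ 70.414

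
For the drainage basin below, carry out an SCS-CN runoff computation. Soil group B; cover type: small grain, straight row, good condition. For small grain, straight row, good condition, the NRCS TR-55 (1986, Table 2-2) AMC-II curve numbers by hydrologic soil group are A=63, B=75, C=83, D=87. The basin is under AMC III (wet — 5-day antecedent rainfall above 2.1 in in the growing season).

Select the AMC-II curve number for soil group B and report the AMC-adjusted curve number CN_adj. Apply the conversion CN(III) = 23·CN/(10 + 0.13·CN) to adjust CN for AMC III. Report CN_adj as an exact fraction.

CN_adj = 6900/79 ≈ 87.342

NRCS table: small grain, straight row, good condition, soil group B → CN(II) = 75
Wet (AMC III): CN(III) = 23·75/(10 + 0.13·75) = 1725/(79/4) = 6900/79 ≈ 87.342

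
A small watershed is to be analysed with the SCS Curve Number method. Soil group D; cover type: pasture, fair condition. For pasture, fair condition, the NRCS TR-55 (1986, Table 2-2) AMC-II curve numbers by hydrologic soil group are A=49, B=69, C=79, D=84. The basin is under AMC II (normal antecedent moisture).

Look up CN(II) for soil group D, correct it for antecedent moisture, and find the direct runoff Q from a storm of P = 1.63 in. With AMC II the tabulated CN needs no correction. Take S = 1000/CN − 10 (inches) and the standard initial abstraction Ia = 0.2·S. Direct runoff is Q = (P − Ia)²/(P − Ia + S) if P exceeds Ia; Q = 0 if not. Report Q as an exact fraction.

NRCS table: pasture, fair condition, soil group D → CN(II) = 84
Average conditions: CN = 84 (no AMC adjustment).
S = 1000/84 − 10 = 40/21 in ≈ 1.905 in
Ia = 0.2S: 0.2·1.905 = 0.381 in (exactly 8/21)
Since P=1.630 > Ia=0.381: effective rainfall P−Ia = 2623/2100 in
Runoff Q = (P−Ia)²/(P−Ia+S) = (1.249)²/(1.249+1.905) = 6880129/13908300 ≈ 0.495 in

Q = 6880129/13908300 in ≈ 0.495 in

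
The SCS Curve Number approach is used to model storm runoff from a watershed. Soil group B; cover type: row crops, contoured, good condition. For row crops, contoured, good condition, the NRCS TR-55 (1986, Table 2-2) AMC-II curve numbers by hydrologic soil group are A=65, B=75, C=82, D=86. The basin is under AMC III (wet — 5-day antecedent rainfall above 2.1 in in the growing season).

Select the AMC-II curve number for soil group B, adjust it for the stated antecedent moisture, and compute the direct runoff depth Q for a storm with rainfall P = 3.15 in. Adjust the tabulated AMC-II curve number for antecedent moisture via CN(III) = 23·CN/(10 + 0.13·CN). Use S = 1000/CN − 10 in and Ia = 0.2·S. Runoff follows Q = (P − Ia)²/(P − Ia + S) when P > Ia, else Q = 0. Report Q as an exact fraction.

NRCS table: row crops, contoured, good condition, soil group B → CN(II) = 75
Wet (AMC III): CN(III) = 23·75/(10 + 0.13·75) = 1725/(79/4) = 6900/79 ≈ 87.342
Retention S: 1000/CN − 10 with CN=87.342 → S = 100/69 ≈ 1.449 in
Initial abstraction Ia = S/5 = (100/69)/5 = 20/69 ≈ 0.290 in
Since P=3.150 > Ia=0.290: effective rainfall P−Ia = 3947/1380 in
Q: (3947/1380)² ÷ (5947/1380) = 15578809/8206860 in (≈ 1.898 in)

Q = 15578809/8206860 in ≈ 1.898 in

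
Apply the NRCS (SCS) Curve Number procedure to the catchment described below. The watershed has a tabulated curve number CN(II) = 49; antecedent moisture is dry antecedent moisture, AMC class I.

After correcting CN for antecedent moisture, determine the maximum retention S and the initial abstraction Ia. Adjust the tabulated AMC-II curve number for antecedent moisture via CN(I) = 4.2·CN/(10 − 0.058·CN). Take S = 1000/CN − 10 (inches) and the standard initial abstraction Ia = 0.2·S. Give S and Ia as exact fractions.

CN(I) from CN(II)=49: (4.2·49)/(10 − 0.058·49) = 34300/1193 ≈ 28.751
Retention S: 1000/CN − 10 with CN=28.751 → S = 8500/343 ≈ 24.781 in
Ia = 0.2·(8500/343) = 1700/343 in ≈ 4.956 in

S = 8500/343 in ≈ 24.781 in; Ia = 1700/343 in ≈ 4.956 in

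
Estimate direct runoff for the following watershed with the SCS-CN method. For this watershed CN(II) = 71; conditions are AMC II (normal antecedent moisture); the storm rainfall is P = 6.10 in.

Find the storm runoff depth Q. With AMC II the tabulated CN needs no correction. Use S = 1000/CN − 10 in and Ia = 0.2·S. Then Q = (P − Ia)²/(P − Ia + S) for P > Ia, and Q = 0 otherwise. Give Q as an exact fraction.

Average conditions: CN = 71 (no AMC adjustment).
Retention S: 1000/CN − 10 with CN=71.000 → S = 290/71 ≈ 4.085 in
Initial abstraction Ia = S/5 = (290/71)/5 = 58/71 ≈ 0.817 in
Since P=6.100 > Ia=0.817: effective rainfall P−Ia = 3751/710 in
Runoff Q = (P−Ia)²/(P−Ia+S) = (5.283)²/(5.283+4.085) = 14070001/4722210 ≈ 2.980 in

Q = 14070001/4722210 in ≈ 2.980 in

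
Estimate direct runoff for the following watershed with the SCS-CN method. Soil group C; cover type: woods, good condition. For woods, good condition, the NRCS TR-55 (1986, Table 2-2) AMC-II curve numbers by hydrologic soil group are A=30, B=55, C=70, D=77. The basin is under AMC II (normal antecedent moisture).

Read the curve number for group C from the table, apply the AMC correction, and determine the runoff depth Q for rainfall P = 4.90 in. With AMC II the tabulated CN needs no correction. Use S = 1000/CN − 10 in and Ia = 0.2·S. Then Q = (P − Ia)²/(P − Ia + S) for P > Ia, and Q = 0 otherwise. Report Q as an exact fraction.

Q = 80089/40810 in ≈ 1.962 in

NRCS table: woods, good condition, soil group C → CN(II) = 70
AMC II — tabulated CN = 70 applies directly.
Retention S: 1000/CN − 10 with CN=70.000 → S = 30/7 ≈ 4.286 in
Initial abstraction Ia = S/5 = (30/7)/5 = 6/7 ≈ 0.857 in
Since P=4.900 > Ia=0.857: effective rainfall P−Ia = 283/70 in
Q = (283/70)²/((283/70) + 30/7) = (80089/4900)/(583/70) = 80089/40810 in ≈ 1.962 in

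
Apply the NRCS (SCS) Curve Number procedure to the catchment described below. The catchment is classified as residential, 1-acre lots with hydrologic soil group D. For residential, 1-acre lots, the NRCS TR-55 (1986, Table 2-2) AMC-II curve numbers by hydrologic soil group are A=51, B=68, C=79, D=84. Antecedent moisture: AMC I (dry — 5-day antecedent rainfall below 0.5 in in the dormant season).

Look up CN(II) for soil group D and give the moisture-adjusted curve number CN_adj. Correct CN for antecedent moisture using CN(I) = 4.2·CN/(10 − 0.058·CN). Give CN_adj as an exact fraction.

CN_adj = 44100/641 ≈ 68.799

NRCS table: residential, 1-acre lots, soil group D → CN(II) = 84
CN(I) from CN(II)=84: (4.2·84)/(10 − 0.058·84) = 44100/641 ≈ 68.799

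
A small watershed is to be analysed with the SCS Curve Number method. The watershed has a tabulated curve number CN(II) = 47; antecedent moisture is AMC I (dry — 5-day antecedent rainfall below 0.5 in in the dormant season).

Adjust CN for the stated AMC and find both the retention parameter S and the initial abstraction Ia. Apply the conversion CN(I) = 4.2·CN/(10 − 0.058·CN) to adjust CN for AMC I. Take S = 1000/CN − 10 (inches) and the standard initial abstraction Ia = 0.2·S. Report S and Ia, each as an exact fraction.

S = 26500/987 in ≈ 26.849 in; Ia = 5300/987 in ≈ 5.370 in

Dry (AMC I): CN(I) = 4.2·47/(10 − 0.058·47) = (987/5)/(3637/500) = 98700/3637 ≈ 27.138
S = 1000/(98700/3637) − 10 = 26500/987 in ≈ 26.849 in
Ia = 0.2·(26500/987) = 5300/987 in ≈ 5.370 in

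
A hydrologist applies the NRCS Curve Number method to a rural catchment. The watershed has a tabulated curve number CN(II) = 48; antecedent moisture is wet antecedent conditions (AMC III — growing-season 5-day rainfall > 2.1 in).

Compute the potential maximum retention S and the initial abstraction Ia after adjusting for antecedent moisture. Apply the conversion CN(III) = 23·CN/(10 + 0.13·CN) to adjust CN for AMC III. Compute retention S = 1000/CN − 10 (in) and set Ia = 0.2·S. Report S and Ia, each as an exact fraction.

CN(III) from CN(II)=48: (23·48)/(10 + 0.13·48) = 13800/203 ≈ 67.980
Max retention: S = 1000/(13800/203) − 10 = 325/69 in (≈ 4.710 in)
Initial abstraction Ia = S/5 = (325/69)/5 = 65/69 ≈ 0.942 in

S = 325/69 in ≈ 4.710 in; Ia = 65/69 in ≈ 0.942 in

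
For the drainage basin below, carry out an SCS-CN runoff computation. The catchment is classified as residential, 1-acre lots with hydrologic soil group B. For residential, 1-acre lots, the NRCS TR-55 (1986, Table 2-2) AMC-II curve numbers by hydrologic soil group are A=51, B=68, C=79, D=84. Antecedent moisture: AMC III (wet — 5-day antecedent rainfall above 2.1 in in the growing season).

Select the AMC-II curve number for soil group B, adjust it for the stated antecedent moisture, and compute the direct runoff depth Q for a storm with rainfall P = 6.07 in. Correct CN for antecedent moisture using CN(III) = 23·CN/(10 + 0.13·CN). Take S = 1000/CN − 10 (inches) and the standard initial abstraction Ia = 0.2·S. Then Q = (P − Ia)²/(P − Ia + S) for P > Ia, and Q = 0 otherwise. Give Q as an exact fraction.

NRCS table: residential, 1-acre lots, soil group B → CN(II) = 68
CN(III) from CN(II)=68: (23·68)/(10 + 0.13·68) = 39100/471 ≈ 83.015
S = 1000/(39100/471) − 10 = 800/391 in ≈ 2.046 in
Ia = 0.2·(800/391) = 160/391 in ≈ 0.409 in
Excess rainfall: 6.070 − 0.409 = 5.661 in; P > Ia so Q > 0
Q: (221337/39100)² ÷ (301337/39100) = 48990067569/11782276700 in (≈ 4.158 in)

Q = 48990067569/11782276700 in ≈ 4.158 in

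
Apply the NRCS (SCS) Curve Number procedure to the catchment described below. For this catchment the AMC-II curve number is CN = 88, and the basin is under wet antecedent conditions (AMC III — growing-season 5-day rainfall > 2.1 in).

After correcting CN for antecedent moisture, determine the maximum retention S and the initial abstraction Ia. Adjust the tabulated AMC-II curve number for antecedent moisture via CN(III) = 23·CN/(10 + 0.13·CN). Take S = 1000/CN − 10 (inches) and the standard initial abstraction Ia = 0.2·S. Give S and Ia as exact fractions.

CN(III) from CN(II)=88: (23·88)/(10 + 0.13·88) = 6325/67 ≈ 94.403
Max retention: S = 1000/(6325/67) − 10 = 150/253 in (≈ 0.593 in)
Initial abstraction Ia = S/5 = (150/253)/5 = 30/253 ≈ 0.119 in

S = 150/253 in ≈ 0.593 in; Ia = 30/253 in ≈ 0.119 in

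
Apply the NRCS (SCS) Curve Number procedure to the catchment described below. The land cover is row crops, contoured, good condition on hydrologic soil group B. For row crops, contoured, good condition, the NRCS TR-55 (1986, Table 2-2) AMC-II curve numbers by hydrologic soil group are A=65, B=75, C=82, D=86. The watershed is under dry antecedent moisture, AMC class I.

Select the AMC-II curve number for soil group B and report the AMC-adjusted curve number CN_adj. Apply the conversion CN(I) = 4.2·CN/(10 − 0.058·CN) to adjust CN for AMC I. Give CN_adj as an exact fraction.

CN_adj = 6300/113 ≈ 55.752

NRCS table: row crops, contoured, good condition, soil group B → CN(II) = 75
CN(I) from CN(II)=75: (4.2·75)/(10 − 0.058·75) = 6300/113 ≈ 55.752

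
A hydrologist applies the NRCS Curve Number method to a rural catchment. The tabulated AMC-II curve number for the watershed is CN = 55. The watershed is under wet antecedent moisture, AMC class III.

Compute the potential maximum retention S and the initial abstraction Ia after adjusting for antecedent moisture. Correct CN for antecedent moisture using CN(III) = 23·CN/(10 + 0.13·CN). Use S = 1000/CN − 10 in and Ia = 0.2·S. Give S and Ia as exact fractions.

Adjust CN=55 to AMC III: 23·55/(10 + 0.13·55) → 1265 ÷ (343/20) = 25300/343 ≈ 73.761
S = 1000/(25300/343) − 10 = 900/253 in ≈ 3.557 in
Ia = 0.2S: 0.2·3.557 = 0.711 in (exactly 180/253)

S = 900/253 in ≈ 3.557 in; Ia = 180/253 in ≈ 0.711 in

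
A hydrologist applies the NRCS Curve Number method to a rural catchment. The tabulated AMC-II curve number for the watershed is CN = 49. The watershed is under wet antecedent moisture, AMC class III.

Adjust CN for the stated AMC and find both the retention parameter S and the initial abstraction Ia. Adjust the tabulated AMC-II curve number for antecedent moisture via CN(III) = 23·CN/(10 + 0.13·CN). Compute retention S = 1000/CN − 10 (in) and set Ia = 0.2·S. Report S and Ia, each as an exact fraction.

S = 5100/1127 in ≈ 4.525 in; Ia = 1020/1127 in ≈ 0.905 in

Wet (AMC III): CN(III) = 23·49/(10 + 0.13·49) = 1127/(1637/100) = 112700/1637 ≈ 68.845
Retention S: 1000/CN − 10 with CN=68.845 → S = 5100/1127 ≈ 4.525 in
Ia = 0.2·(5100/1127) = 1020/1127 in ≈ 0.905 in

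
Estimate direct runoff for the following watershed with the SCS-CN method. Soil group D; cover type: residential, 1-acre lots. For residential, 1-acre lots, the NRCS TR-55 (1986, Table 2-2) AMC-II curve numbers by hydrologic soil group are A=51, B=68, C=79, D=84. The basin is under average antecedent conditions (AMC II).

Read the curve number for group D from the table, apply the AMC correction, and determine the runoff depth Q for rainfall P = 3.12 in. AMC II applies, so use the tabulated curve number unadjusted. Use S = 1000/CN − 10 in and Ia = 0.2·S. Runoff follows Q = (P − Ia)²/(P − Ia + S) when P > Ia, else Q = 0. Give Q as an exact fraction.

NRCS table: residential, 1-acre lots, soil group D → CN(II) = 84
Average conditions: CN = 84 (no AMC adjustment).
Retention S: 1000/CN − 10 with CN=84.000 → S = 40/21 ≈ 1.905 in
Ia = 0.2S: 0.2·1.905 = 0.381 in (exactly 8/21)
Since P=3.120 > Ia=0.381: effective rainfall P−Ia = 1438/525 in
Q: (1438/525)² ÷ (2438/525) = 1033922/639975 in (≈ 1.616 in)

Q = 1033922/639975 in ≈ 1.616 in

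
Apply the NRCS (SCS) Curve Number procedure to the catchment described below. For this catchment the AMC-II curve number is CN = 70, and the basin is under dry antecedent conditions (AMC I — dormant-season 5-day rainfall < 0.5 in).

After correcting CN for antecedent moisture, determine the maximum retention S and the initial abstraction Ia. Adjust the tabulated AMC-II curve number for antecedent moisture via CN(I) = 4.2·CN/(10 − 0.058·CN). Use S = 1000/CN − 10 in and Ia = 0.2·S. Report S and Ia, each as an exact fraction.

S = 500/49 in ≈ 10.204 in; Ia = 100/49 in ≈ 2.041 in

Dry (AMC I): CN(I) = 4.2·70/(10 − 0.058·70) = 294/(297/50) = 4900/99 ≈ 49.495
S = 1000/(4900/99) − 10 = 500/49 in ≈ 10.204 in
Ia = 0.2·(500/49) = 100/49 in ≈ 2.041 in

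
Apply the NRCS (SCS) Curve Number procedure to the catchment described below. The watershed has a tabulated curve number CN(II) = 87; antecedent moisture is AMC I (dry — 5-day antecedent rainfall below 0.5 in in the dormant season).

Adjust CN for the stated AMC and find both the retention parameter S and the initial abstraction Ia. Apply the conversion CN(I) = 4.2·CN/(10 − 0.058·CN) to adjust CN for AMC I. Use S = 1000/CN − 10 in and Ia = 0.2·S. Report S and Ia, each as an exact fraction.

Adjust CN=87 to AMC I: 4.2·87/(10 − 0.058·87) → (1827/5) ÷ (2477/500) = 182700/2477 ≈ 73.759
Retention S: 1000/CN − 10 with CN=73.759 → S = 6500/1827 ≈ 3.558 in
Ia = 0.2S: 0.2·3.558 = 0.712 in (exactly 1300/1827)

S = 6500/1827 in ≈ 3.558 in; Ia = 1300/1827 in ≈ 0.712 in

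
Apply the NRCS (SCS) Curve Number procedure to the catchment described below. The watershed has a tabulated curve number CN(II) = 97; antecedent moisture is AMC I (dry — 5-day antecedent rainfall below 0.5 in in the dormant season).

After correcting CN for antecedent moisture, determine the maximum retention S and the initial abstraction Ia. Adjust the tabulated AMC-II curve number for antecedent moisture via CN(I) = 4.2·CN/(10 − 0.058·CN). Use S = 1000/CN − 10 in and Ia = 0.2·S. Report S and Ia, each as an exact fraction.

S = 500/679 in ≈ 0.736 in; Ia = 100/679 in ≈ 0.147 in

CN(I) from CN(II)=97: (4.2·97)/(10 − 0.058·97) = 67900/729 ≈ 93.141
Retention S: 1000/CN − 10 with CN=93.141 → S = 500/679 ≈ 0.736 in
Ia = 0.2S: 0.2·0.736 = 0.147 in (exactly 100/679)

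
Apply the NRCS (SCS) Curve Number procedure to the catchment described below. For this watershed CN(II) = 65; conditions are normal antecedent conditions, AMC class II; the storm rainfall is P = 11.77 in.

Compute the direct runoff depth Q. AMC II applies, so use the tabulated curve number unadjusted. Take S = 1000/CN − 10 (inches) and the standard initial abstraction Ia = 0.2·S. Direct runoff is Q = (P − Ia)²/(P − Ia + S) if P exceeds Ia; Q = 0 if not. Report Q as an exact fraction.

Q = 193237801/27171300 in ≈ 7.112 in

AMC II — tabulated CN = 65 applies directly.
Max retention: S = 1000/65 − 10 = 70/13 in (≈ 5.385 in)
Initial abstraction Ia = S/5 = (70/13)/5 = 14/13 ≈ 1.077 in
Excess rainfall: 11.770 − 1.077 = 10.693 in; P > Ia so Q > 0
Runoff Q = (P−Ia)²/(P−Ia+S) = (10.693)²/(10.693+5.385) = 193237801/27171300 ≈ 7.112 in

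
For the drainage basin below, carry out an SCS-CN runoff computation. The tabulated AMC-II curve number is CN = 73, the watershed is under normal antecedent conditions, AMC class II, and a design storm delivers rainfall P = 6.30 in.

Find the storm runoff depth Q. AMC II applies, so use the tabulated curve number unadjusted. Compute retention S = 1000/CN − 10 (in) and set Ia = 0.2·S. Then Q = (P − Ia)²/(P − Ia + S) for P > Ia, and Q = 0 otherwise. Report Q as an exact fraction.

AMC II — tabulated CN = 73 applies directly.
Retention S: 1000/CN − 10 with CN=73.000 → S = 270/73 ≈ 3.699 in
Ia = 0.2S: 0.2·3.699 = 0.740 in (exactly 54/73)
P − Ia = 6.300 − 0.740 = 4059/730 ≈ 5.560 in (> 0, runoff occurs)
Q: (4059/730)² ÷ (6759/730) = 1830609/548230 in (≈ 3.339 in)

Q = 1830609/548230 in ≈ 3.339 in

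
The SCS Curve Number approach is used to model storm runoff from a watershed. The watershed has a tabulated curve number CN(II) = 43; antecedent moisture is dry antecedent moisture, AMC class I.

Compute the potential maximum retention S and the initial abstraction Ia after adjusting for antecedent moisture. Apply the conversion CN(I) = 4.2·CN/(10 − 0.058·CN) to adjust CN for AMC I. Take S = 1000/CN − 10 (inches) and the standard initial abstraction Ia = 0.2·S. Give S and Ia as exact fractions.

Adjust CN=43 to AMC I: 4.2·43/(10 − 0.058·43) → (903/5) ÷ (3753/500) = 30100/1251 ≈ 24.061
Max retention: S = 1000/(30100/1251) − 10 = 9500/301 in (≈ 31.561 in)
Initial abstraction Ia = S/5 = (9500/301)/5 = 1900/301 ≈ 6.312 in

S = 9500/301 in ≈ 31.561 in; Ia = 1900/301 in ≈ 6.312 in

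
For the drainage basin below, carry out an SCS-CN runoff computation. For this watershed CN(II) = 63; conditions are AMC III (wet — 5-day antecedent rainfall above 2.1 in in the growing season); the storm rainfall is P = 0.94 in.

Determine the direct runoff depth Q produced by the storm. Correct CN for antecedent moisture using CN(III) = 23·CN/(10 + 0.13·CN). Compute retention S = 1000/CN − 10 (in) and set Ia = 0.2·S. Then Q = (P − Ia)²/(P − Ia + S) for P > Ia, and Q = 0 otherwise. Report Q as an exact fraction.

Q = 967396609/15656662350 in ≈ 0.062 in

Adjust CN=63 to AMC III: 23·63/(10 + 0.13·63) → 1449 ÷ (1819/100) = 144900/1819 ≈ 79.659
S = 1000/(144900/1819) − 10 = 3700/1449 in ≈ 2.553 in
Initial abstraction Ia = S/5 = (3700/1449)/5 = 740/1449 ≈ 0.511 in
Since P=0.940 > Ia=0.511: effective rainfall P−Ia = 31103/72450 in
Q: (31103/72450)² ÷ (216103/72450) = 967396609/15656662350 in (≈ 0.062 in)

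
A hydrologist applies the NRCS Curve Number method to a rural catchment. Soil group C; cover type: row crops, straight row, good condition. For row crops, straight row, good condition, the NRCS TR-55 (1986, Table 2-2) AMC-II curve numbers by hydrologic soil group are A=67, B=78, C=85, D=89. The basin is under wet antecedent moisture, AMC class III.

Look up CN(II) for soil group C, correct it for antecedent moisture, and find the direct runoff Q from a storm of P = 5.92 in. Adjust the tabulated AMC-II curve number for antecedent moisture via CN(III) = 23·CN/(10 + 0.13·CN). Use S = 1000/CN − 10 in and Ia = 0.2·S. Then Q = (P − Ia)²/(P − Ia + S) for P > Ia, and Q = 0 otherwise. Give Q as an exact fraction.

NRCS table: row crops, straight row, good condition, soil group C → CN(II) = 85
Adjust CN=85 to AMC III: 23·85/(10 + 0.13·85) → 1955 ÷ (421/20) = 39100/421 ≈ 92.874
S = 1000/(39100/421) − 10 = 300/391 in ≈ 0.767 in
Ia = 0.2·(300/391) = 60/391 in ≈ 0.153 in
P − Ia = 5.920 − 0.153 = 56368/9775 ≈ 5.767 in (> 0, runoff occurs)
Q = (56368/9775)²/((56368/9775) + 300/391) = (3177351424/95550625)/(63868/9775) = 794337856/156077425 in ≈ 5.089 in

Q = 794337856/156077425 in ≈ 5.089 in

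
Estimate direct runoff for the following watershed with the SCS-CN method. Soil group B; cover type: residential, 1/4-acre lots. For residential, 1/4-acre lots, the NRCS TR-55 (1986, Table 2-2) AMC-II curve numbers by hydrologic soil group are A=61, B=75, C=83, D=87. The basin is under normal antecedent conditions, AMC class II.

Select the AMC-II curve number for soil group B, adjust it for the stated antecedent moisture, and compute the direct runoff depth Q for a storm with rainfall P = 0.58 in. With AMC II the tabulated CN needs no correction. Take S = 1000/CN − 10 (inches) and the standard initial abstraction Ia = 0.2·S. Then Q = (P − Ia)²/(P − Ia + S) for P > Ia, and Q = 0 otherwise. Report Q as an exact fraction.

NRCS table: residential, 1/4-acre lots, soil group B → CN(II) = 75
Average conditions: CN = 75 (no AMC adjustment).
Max retention: S = 1000/75 − 10 = 10/3 in (≈ 3.333 in)
Ia = 0.2·(10/3) = 2/3 in ≈ 0.667 in
P = 0.580 ≤ Ia = 0.667 in: entire storm abstracted, Q = 0.

Q = 0 in ≈ 0.000 in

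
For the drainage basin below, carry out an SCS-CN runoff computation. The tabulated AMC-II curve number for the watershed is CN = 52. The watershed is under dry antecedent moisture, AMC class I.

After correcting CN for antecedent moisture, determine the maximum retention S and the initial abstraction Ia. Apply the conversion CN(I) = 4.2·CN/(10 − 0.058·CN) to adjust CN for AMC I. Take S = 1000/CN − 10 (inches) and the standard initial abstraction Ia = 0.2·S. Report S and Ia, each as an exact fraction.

CN(I) from CN(II)=52: (4.2·52)/(10 − 0.058·52) = 9100/291 ≈ 31.271
Max retention: S = 1000/(9100/291) − 10 = 2000/91 in (≈ 21.978 in)
Initial abstraction Ia = S/5 = (2000/91)/5 = 400/91 ≈ 4.396 in

S = 2000/91 in ≈ 21.978 in; Ia = 400/91 in ≈ 4.396 in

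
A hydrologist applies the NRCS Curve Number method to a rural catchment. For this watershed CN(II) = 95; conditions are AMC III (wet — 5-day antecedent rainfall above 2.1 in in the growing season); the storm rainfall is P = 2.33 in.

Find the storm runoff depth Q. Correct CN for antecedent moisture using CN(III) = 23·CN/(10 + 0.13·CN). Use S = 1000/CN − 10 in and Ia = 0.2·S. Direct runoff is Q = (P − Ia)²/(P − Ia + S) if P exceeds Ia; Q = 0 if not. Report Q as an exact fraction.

Q = 9964232041/4799177700 in ≈ 2.076 in

CN(III) from CN(II)=95: (23·95)/(10 + 0.13·95) = 43700/447 ≈ 97.763
S = 1000/(43700/447) − 10 = 100/437 in ≈ 0.229 in
Initial abstraction Ia = S/5 = (100/437)/5 = 20/437 ≈ 0.046 in
P − Ia = 2.330 − 0.046 = 99821/43700 ≈ 2.284 in (> 0, runoff occurs)
Q = (99821/43700)²/((99821/43700) + 100/437) = (9964232041/1909690000)/(109821/43700) = 9964232041/4799177700 in ≈ 2.076 in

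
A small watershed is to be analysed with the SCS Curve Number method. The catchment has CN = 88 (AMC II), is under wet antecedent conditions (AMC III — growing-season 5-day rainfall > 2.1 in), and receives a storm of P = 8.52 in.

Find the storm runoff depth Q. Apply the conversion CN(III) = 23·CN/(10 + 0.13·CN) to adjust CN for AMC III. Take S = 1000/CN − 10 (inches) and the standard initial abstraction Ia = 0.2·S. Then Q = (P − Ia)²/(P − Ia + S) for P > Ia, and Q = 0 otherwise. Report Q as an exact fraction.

CN(III) from CN(II)=88: (23·88)/(10 + 0.13·88) = 6325/67 ≈ 94.403
S = 1000/(6325/67) − 10 = 150/253 in ≈ 0.593 in
Initial abstraction Ia = S/5 = (150/253)/5 = 30/253 ≈ 0.119 in
Since P=8.520 > Ia=0.119: effective rainfall P−Ia = 53139/6325 in
Q = (53139/6325)²/((53139/6325) + 150/253) = (2823753321/40005625)/(56889/6325) = 313750369/39980325 in ≈ 7.848 in

Q = 313750369/39980325 in ≈ 7.848 in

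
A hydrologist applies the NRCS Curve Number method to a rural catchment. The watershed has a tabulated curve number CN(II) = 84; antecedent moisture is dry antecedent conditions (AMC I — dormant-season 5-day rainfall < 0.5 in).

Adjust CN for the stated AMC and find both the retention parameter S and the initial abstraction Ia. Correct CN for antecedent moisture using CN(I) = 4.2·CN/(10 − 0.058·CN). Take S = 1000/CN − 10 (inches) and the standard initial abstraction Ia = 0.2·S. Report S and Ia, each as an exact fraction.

S = 2000/441 in ≈ 4.535 in; Ia = 400/441 in ≈ 0.907 in

Adjust CN=84 to AMC I: 4.2·84/(10 − 0.058·84) → (1764/5) ÷ (641/125) = 44100/641 ≈ 68.799
Retention S: 1000/CN − 10 with CN=68.799 → S = 2000/441 ≈ 4.535 in
Initial abstraction Ia = S/5 = (2000/441)/5 = 400/441 ≈ 0.907 in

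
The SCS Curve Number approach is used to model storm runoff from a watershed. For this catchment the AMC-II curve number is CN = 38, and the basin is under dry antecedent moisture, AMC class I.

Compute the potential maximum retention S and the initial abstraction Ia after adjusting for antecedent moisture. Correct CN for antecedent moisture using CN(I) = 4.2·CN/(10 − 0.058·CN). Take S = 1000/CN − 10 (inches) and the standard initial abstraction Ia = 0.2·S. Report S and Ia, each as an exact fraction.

S = 15500/399 in ≈ 38.847 in; Ia = 3100/399 in ≈ 7.769 in

CN(I) from CN(II)=38: (4.2·38)/(10 − 0.058·38) = 39900/1949 ≈ 20.472
Retention S: 1000/CN − 10 with CN=20.472 → S = 15500/399 ≈ 38.847 in
Ia = 0.2·(15500/399) = 3100/399 in ≈ 7.769 in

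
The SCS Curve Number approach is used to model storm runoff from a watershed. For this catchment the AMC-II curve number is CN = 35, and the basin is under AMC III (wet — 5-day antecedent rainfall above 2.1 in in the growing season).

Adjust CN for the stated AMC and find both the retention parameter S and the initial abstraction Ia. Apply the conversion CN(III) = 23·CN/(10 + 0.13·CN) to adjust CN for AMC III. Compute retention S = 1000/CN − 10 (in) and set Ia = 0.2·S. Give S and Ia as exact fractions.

Wet (AMC III): CN(III) = 23·35/(10 + 0.13·35) = 805/(291/20) = 16100/291 ≈ 55.326
Max retention: S = 1000/(16100/291) − 10 = 1300/161 in (≈ 8.075 in)
Initial abstraction Ia = S/5 = (1300/161)/5 = 260/161 ≈ 1.615 in

S = 1300/161 in ≈ 8.075 in; Ia = 260/161 in ≈ 1.615 in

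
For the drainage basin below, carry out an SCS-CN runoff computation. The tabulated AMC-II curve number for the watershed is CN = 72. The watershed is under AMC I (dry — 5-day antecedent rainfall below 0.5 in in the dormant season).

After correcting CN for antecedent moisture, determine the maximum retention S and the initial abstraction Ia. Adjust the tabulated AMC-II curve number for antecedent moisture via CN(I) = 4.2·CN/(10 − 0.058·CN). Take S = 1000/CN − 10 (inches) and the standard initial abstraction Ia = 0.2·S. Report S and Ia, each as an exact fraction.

S = 250/27 in ≈ 9.259 in; Ia = 50/27 in ≈ 1.852 in

Dry (AMC I): CN(I) = 4.2·72/(10 − 0.058·72) = (1512/5)/(728/125) = 675/13 ≈ 51.923
Max retention: S = 1000/(675/13) − 10 = 250/27 in (≈ 9.259 in)
Ia = 0.2·(250/27) = 50/27 in ≈ 1.852 in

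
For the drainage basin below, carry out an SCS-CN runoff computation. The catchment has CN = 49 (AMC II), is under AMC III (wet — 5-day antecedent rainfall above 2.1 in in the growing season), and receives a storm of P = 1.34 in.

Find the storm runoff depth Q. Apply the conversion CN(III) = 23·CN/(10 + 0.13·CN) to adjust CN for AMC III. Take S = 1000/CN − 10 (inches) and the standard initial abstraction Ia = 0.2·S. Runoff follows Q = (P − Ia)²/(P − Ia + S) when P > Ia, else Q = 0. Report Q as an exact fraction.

Adjust CN=49 to AMC III: 23·49/(10 + 0.13·49) → 1127 ÷ (1637/100) = 112700/1637 ≈ 68.845
Retention S: 1000/CN − 10 with CN=68.845 → S = 5100/1127 ≈ 4.525 in
Initial abstraction Ia = S/5 = (5100/1127)/5 = 1020/1127 ≈ 0.905 in
P − Ia = 1.340 − 0.905 = 24509/56350 ≈ 0.435 in (> 0, runoff occurs)
Q: (24509/56350)² ÷ (279509/56350) = 600691081/15750332150 in (≈ 0.038 in)

Q = 600691081/15750332150 in ≈ 0.038 in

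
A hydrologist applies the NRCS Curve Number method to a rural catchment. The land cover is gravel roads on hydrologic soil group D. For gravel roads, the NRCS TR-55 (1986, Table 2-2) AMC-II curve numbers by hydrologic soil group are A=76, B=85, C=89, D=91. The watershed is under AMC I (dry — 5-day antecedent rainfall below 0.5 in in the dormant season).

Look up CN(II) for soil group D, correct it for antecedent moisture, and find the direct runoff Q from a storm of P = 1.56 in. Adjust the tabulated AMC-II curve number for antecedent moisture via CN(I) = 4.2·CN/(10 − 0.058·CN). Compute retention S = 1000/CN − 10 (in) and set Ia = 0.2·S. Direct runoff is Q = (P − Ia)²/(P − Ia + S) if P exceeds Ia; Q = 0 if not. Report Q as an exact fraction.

NRCS table: gravel roads, soil group D → CN(II) = 91
Dry (AMC I): CN(I) = 4.2·91/(10 − 0.058·91) = (1911/5)/(2361/500) = 63700/787 ≈ 80.940
Max retention: S = 1000/(63700/787) − 10 = 1500/637 in (≈ 2.355 in)
Ia = 0.2S: 0.2·2.355 = 0.471 in (exactly 300/637)
Excess rainfall: 1.560 − 0.471 = 1.089 in; P > Ia so Q > 0
Runoff Q = (P−Ia)²/(P−Ia+S) = (1.089)²/(1.089+2.355) = 100259883/291124925 ≈ 0.344 in

Q = 100259883/291124925 in ≈ 0.344 in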